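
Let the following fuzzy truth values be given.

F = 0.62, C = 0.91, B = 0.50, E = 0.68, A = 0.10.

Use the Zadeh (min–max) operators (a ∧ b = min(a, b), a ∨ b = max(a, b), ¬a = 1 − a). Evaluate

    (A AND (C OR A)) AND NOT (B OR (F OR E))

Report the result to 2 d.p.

C OR A = max(a, b) on (0.91, 0.10) = 0.91
A AND (C OR A) = min(a, b) on (0.10, 0.91) = 0.10
F OR E = max(a, b) on (0.62, 0.68) = 0.68
B OR (F OR E) = max(a, b) on (0.50, 0.68) = 0.68
NOT (B OR (F OR E)) = 1 − 0.68 = 0.32
(A AND (C OR A)) AND NOT (B OR (F OR E)) = min(a, b) on (0.10, 0.32) = 0.10

0.10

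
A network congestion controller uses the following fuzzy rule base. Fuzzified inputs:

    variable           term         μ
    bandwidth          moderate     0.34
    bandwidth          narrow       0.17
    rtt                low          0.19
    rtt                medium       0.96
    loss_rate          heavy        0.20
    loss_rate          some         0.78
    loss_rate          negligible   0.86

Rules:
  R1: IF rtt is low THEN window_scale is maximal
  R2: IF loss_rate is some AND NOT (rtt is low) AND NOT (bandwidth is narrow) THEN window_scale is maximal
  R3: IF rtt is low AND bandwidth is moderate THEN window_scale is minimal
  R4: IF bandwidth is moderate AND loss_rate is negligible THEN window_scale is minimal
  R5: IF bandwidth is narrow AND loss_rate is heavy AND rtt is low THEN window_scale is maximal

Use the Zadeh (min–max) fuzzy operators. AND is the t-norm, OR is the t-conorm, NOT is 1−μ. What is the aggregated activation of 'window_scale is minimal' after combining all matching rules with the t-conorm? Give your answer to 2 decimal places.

0.34

R1: low=0.19 → w = 0.19
R2: some=0.78, ¬low=1−0.19=0.81, ¬narrow=1−0.17=0.83; AND[min(a, b)] → w = 0.78
R3: low=0.19, moderate=0.34; AND[min(a, b)] → w = 0.19
R4: moderate=0.34, negligible=0.86; AND[min(a, b)] → w = 0.34
R5: narrow=0.17, heavy=0.20, low=0.19; AND[min(a, b)] → w = 0.17
Rules with consequent 'minimal': {R3, R4} → strengths 0.19, 0.34
Aggregate via t-conorm [max(a, b)]: 0.34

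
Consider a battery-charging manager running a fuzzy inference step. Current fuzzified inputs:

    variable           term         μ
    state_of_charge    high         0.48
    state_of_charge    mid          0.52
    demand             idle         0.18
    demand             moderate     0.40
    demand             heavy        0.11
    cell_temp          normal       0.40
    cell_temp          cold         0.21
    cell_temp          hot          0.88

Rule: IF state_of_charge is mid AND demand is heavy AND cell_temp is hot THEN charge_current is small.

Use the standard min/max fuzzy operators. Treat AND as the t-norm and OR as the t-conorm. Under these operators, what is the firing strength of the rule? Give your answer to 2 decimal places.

firing strength: mid=0.52, heavy=0.11, hot=0.88; AND[min(a, b)] → w = 0.11

0.11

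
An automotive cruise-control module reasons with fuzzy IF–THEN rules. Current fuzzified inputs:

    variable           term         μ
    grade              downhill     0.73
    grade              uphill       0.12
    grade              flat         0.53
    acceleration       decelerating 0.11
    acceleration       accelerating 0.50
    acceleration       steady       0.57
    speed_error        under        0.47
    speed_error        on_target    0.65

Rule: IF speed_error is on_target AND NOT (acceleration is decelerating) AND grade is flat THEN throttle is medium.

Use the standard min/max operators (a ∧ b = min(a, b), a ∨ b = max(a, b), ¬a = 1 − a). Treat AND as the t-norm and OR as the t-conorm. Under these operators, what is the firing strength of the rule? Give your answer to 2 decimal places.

0.53

firing strength: on_target=0.65, ¬decelerating=1−0.11=0.89, flat=0.53; AND[min(a, b)] → w = 0.53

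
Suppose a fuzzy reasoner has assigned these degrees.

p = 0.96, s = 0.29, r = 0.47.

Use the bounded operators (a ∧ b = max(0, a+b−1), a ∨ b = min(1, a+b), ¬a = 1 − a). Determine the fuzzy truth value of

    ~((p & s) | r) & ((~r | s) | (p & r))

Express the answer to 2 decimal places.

p & s = max(0, a+b−1) on (0.96, 0.29) = 0.25
(p & s) | r = min(1, a+b) on (0.25, 0.47) = 0.72
~((p & s) | r) = 1 − 0.72 = 0.28
~r = 1 − 0.47 = 0.53
~r | s = min(1, a+b) on (0.53, 0.29) = 0.82
p & r = max(0, a+b−1) on (0.96, 0.47) = 0.43
(~r | s) | (p & r) = min(1, a+b) on (0.82, 0.43) = 1.00
~((p & s) | r) & ((~r | s) | (p & r)) = max(0, a+b−1) on (0.28, 1.00) = 0.28

0.28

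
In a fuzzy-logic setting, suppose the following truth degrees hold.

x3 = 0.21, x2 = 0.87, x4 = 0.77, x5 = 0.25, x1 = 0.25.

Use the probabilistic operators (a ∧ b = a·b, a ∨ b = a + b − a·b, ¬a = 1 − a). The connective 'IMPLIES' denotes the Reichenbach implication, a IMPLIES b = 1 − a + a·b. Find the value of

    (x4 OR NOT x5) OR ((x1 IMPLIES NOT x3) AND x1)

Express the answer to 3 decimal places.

0.956

NOT x5 = 1 − 0.2500 = 0.7500
x4 OR NOT x5 = a + b − a·b on (0.7700, 0.7500) = 0.9425
NOT x3 = 1 − 0.2100 = 0.7900
x1 IMPLIES NOT x3  [Reichenbach: 1 − a + a·b] with a=0.2500, b=0.7900 → 0.9475
(x1 IMPLIES NOT x3) AND x1 = a·b on (0.9475, 0.2500) = 0.2369
(x4 OR NOT x5) OR ((x1 IMPLIES NOT x3) AND x1) = a + b − a·b on (0.9425, 0.2369) = 0.9561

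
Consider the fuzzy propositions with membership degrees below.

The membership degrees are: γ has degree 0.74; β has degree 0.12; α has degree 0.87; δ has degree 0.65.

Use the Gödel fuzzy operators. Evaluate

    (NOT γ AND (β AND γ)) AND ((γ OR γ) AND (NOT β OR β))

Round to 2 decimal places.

NOT γ = 1 − 0.74 = 0.26
β AND γ = min(a, b) on (0.12, 0.74) = 0.12
NOT γ AND (β AND γ) = min(a, b) on (0.26, 0.12) = 0.12
γ OR γ = max(a, b) on (0.74, 0.74) = 0.74
NOT β = 1 − 0.12 = 0.88
NOT β OR β = max(a, b) on (0.88, 0.12) = 0.88
(γ OR γ) AND (NOT β OR β) = min(a, b) on (0.74, 0.88) = 0.74
(NOT γ AND (β AND γ)) AND ((γ OR γ) AND (NOT β OR β)) = min(a, b) on (0.12, 0.74) = 0.12

0.12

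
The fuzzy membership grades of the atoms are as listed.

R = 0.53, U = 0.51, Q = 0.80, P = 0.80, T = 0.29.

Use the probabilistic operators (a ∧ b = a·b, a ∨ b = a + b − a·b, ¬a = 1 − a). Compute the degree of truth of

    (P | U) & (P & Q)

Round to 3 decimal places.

P | U = a + b − a·b on (0.8000, 0.5100) = 0.9020
P & Q = a·b on (0.8000, 0.8000) = 0.6400
(P | U) & (P & Q) = a·b on (0.9020, 0.6400) = 0.5773

0.577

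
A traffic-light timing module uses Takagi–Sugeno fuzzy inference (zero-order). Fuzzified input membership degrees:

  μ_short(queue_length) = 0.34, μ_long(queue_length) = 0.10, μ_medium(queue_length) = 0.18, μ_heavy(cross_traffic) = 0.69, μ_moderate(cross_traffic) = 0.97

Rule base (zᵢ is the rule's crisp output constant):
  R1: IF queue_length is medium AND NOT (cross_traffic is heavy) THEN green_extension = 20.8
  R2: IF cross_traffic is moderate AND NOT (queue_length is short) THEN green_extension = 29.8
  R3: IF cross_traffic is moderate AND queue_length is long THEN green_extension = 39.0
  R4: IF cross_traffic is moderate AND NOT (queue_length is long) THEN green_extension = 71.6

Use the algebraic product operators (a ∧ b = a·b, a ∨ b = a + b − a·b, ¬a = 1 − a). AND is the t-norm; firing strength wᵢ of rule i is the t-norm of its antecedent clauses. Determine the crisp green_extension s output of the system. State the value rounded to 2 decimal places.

R1 (z=20.8): medium=0.18, ¬heavy=1−0.69=0.31; AND[a·b] → w = 0.0558
R2 (z=29.8): moderate=0.97, ¬short=1−0.34=0.66; AND[a·b] → w = 0.6402
R3 (z=39.0): moderate=0.97, long=0.10; AND[a·b] → w = 0.0970
R4 (z=71.6): moderate=0.97, ¬long=1−0.10=0.90; AND[a·b] → w = 0.8730
Weighted average = (0.0558·20.8 + 0.6402·29.8 + 0.0970·39.0 + 0.8730·71.6) / (0.0558 + 0.6402 + 0.0970 + 0.8730)
  = 86.5284 / 1.6660 = 51.94

51.94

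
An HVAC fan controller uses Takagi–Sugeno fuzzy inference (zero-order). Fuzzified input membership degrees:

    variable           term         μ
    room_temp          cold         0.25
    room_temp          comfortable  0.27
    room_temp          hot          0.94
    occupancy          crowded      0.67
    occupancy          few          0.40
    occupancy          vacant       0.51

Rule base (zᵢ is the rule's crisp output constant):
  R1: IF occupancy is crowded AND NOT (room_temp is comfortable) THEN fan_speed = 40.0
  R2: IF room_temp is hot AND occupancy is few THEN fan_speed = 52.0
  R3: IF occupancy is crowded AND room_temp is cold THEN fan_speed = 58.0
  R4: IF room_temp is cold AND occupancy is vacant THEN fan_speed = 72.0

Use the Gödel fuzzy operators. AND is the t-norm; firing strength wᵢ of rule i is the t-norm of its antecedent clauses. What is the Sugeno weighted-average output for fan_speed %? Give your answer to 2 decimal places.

R1 (z=40.0): crowded=0.67, ¬comfortable=1−0.27=0.73; AND[min(a, b)] → w = 0.67
R2 (z=52.0): hot=0.94, few=0.40; AND[min(a, b)] → w = 0.40
R3 (z=58.0): crowded=0.67, cold=0.25; AND[min(a, b)] → w = 0.25
R4 (z=72.0): cold=0.25, vacant=0.51; AND[min(a, b)] → w = 0.25
Weighted average = (0.67·40.0 + 0.40·52.0 + 0.25·58.0 + 0.25·72.0) / (0.67 + 0.40 + 0.25 + 0.25)
  = 80.1000 / 1.5700 = 51.02

51.02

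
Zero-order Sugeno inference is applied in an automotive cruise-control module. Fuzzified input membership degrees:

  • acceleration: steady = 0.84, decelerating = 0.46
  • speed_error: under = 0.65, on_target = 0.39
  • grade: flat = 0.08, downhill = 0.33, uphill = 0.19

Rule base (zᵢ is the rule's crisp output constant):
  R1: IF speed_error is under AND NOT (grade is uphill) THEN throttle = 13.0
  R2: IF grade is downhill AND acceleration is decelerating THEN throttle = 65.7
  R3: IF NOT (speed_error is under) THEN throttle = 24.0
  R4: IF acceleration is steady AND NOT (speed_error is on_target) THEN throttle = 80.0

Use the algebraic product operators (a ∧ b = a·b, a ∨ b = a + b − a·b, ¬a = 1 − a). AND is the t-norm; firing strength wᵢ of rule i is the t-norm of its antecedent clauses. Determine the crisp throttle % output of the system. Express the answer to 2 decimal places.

R1 (z=13.0): under=0.65, ¬uphill=1−0.19=0.81; AND[a·b] → w = 0.5265
R2 (z=65.7): downhill=0.33, decelerating=0.46; AND[a·b] → w = 0.1518
R3 (z=24.0): ¬under=1−0.65=0.35 → w = 0.3500
R4 (z=80.0): steady=0.84, ¬on_target=1−0.39=0.61; AND[a·b] → w = 0.5124
Weighted average = (0.5265·13.0 + 0.1518·65.7 + 0.3500·24.0 + 0.5124·80.0) / (0.5265 + 0.1518 + 0.3500 + 0.5124)
  = 66.2098 / 1.5407 = 42.97

42.97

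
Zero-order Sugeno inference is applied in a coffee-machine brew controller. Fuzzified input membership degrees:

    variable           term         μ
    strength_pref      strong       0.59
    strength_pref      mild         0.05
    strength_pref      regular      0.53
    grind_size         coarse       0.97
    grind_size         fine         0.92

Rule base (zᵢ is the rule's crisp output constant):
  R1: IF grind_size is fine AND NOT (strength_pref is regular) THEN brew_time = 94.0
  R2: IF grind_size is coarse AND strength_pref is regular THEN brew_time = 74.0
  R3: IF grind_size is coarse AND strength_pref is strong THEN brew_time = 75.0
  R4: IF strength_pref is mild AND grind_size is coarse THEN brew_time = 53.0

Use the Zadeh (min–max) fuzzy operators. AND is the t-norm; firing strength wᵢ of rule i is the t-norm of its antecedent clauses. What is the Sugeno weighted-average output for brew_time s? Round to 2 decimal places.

79.45

R1 (z=94.0): fine=0.92, ¬regular=1−0.53=0.47; AND[min(a, b)] → w = 0.47
R2 (z=74.0): coarse=0.97, regular=0.53; AND[min(a, b)] → w = 0.53
R3 (z=75.0): coarse=0.97, strong=0.59; AND[min(a, b)] → w = 0.59
R4 (z=53.0): mild=0.05, coarse=0.97; AND[min(a, b)] → w = 0.05
Weighted average = (0.47·94.0 + 0.53·74.0 + 0.59·75.0 + 0.05·53.0) / (0.47 + 0.53 + 0.59 + 0.05)
  = 130.3000 / 1.6400 = 79.45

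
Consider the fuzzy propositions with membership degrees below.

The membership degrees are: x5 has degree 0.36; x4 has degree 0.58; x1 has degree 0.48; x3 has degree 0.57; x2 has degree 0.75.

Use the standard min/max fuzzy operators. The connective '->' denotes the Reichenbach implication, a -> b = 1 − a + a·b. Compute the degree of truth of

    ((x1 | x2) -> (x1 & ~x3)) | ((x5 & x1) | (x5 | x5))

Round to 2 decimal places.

0.57

x1 | x2 = max(a, b) on (0.48, 0.75) = 0.75
~x3 = 1 − 0.57 = 0.43
x1 & ~x3 = min(a, b) on (0.48, 0.43) = 0.43
(x1 | x2) -> (x1 & ~x3)  [Reichenbach: 1 − a + a·b] with a=0.75, b=0.43 → 0.57
x5 & x1 = min(a, b) on (0.36, 0.48) = 0.36
x5 | x5 = max(a, b) on (0.36, 0.36) = 0.36
(x5 & x1) | (x5 | x5) = max(a, b) on (0.36, 0.36) = 0.36
((x1 | x2) -> (x1 & ~x3)) | ((x5 & x1) | (x5 | x5)) = max(a, b) on (0.57, 0.36) = 0.57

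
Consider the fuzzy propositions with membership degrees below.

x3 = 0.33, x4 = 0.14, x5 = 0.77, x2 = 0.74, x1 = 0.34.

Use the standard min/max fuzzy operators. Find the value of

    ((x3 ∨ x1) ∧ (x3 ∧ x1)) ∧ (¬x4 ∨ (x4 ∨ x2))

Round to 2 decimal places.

x3 ∨ x1 = max(a, b) on (0.33, 0.34) = 0.34
x3 ∧ x1 = min(a, b) on (0.33, 0.34) = 0.33
(x3 ∨ x1) ∧ (x3 ∧ x1) = min(a, b) on (0.34, 0.33) = 0.33
¬x4 = 1 − 0.14 = 0.86
x4 ∨ x2 = max(a, b) on (0.14, 0.74) = 0.74
¬x4 ∨ (x4 ∨ x2) = max(a, b) on (0.86, 0.74) = 0.86
((x3 ∨ x1) ∧ (x3 ∧ x1)) ∧ (¬x4 ∨ (x4 ∨ x2)) = min(a, b) on (0.33, 0.86) = 0.33

0.33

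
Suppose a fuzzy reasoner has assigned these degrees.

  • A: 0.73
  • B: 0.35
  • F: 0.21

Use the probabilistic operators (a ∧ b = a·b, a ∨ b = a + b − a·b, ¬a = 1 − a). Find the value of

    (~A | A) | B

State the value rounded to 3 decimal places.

~A = 1 − 0.7300 = 0.2700
~A | A = a + b − a·b on (0.2700, 0.7300) = 0.8029
(~A | A) | B = a + b − a·b on (0.8029, 0.3500) = 0.8719

0.872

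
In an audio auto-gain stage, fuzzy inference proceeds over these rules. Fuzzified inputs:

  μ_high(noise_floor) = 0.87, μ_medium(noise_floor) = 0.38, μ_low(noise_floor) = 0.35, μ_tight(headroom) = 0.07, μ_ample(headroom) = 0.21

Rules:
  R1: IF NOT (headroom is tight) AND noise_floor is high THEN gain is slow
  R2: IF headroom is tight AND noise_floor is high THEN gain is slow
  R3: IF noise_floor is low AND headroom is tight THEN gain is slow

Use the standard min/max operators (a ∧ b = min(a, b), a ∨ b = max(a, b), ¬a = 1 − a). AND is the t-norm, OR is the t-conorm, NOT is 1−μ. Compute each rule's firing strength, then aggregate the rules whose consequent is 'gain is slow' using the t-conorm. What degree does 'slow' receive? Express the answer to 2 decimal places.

0.87

R1: ¬tight=1−0.07=0.93, high=0.87; AND[min(a, b)] → w = 0.87
R2: tight=0.07, high=0.87; AND[min(a, b)] → w = 0.07
R3: low=0.35, tight=0.07; AND[min(a, b)] → w = 0.07
Rules with consequent 'slow': {R1, R2, R3} → strengths 0.87, 0.07, 0.07
Aggregate via t-conorm [max(a, b)]: 0.87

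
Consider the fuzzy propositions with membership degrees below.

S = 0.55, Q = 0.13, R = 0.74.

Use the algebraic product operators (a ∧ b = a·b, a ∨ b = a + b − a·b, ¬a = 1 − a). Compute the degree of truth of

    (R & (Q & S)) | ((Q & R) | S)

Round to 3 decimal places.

0.615

Q & S = a·b on (0.1300, 0.5500) = 0.0715
R & (Q & S) = a·b on (0.7400, 0.0715) = 0.0529
Q & R = a·b on (0.1300, 0.7400) = 0.0962
(Q & R) | S = a + b − a·b on (0.0962, 0.5500) = 0.5933
(R & (Q & S)) | ((Q & R) | S) = a + b − a·b on (0.0529, 0.5933) = 0.6148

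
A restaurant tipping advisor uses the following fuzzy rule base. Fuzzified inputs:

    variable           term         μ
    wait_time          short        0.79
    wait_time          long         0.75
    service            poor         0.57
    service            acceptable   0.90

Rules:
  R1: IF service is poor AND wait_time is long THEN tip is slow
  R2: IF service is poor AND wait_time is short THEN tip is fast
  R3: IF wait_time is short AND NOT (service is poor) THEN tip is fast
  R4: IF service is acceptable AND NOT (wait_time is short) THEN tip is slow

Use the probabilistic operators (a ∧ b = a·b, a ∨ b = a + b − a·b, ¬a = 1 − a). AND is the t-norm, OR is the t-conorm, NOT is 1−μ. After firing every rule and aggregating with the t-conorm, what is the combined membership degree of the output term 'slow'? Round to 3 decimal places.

R1: poor=0.57, long=0.75; AND[a·b] → w = 0.4275
R2: poor=0.57, short=0.79; AND[a·b] → w = 0.4503
R3: short=0.79, ¬poor=1−0.57=0.43; AND[a·b] → w = 0.3397
R4: acceptable=0.90, ¬short=1−0.79=0.21; AND[a·b] → w = 0.1890
Rules with consequent 'slow': {R1, R4} → strengths 0.4275, 0.1890
Aggregate via t-conorm [a + b − a·b]: 0.5357

0.536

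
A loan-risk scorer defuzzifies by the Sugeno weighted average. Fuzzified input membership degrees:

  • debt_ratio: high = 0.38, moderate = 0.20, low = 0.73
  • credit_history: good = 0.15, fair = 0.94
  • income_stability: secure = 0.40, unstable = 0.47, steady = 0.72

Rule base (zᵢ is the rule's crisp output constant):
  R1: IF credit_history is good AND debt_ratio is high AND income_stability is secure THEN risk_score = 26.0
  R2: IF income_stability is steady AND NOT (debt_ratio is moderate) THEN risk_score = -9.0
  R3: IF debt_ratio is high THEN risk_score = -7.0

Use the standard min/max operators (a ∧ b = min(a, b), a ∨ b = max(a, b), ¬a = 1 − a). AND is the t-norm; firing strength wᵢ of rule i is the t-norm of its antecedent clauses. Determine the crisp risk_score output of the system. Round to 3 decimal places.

R1 (z=26.0): good=0.15, high=0.38, secure=0.40; AND[min(a, b)] → w = 0.15
R2 (z=-9.0): steady=0.72, ¬moderate=1−0.20=0.80; AND[min(a, b)] → w = 0.72
R3 (z=-7.0): high=0.38 → w = 0.38
Weighted average = (0.15·26.0 + 0.72·-9.0 + 0.38·-7.0) / (0.15 + 0.72 + 0.38)
  = -5.2400 / 1.2500 = -4.192

-4.192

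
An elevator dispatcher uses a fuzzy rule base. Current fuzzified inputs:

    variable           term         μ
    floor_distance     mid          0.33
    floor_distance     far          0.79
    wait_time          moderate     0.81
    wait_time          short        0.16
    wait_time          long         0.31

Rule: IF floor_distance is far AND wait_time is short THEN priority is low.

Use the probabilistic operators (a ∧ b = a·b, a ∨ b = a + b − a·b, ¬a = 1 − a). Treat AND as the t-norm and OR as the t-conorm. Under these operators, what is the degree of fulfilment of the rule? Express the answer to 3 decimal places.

0.126

firing strength: far=0.79, short=0.16; AND[a·b] → w = 0.1264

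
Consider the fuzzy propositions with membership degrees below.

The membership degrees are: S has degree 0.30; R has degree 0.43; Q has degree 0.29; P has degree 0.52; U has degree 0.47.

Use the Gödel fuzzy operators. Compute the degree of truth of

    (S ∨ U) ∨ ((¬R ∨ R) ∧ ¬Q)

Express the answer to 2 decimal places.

S ∨ U = max(a, b) on (0.30, 0.47) = 0.47
¬R = 1 − 0.43 = 0.57
¬R ∨ R = max(a, b) on (0.57, 0.43) = 0.57
¬Q = 1 − 0.29 = 0.71
(¬R ∨ R) ∧ ¬Q = min(a, b) on (0.57, 0.71) = 0.57
(S ∨ U) ∨ ((¬R ∨ R) ∧ ¬Q) = max(a, b) on (0.47, 0.57) = 0.57

0.57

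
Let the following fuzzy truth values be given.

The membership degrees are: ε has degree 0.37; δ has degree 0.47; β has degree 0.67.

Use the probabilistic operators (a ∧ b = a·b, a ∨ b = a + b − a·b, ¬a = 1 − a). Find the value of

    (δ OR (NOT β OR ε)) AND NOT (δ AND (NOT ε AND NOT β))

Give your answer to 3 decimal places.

0.700

NOT β = 1 − 0.6700 = 0.3300
NOT β OR ε = a + b − a·b on (0.3300, 0.3700) = 0.5779
δ OR (NOT β OR ε) = a + b − a·b on (0.4700, 0.5779) = 0.7763
NOT ε = 1 − 0.3700 = 0.6300
NOT β = 1 − 0.6700 = 0.3300
NOT ε AND NOT β = a·b on (0.6300, 0.3300) = 0.2079
δ AND (NOT ε AND NOT β) = a·b on (0.4700, 0.2079) = 0.0977
NOT (δ AND (NOT ε AND NOT β)) = 1 − 0.0977 = 0.9023
(δ OR (NOT β OR ε)) AND NOT (δ AND (NOT ε AND NOT β)) = a·b on (0.7763, 0.9023) = 0.7004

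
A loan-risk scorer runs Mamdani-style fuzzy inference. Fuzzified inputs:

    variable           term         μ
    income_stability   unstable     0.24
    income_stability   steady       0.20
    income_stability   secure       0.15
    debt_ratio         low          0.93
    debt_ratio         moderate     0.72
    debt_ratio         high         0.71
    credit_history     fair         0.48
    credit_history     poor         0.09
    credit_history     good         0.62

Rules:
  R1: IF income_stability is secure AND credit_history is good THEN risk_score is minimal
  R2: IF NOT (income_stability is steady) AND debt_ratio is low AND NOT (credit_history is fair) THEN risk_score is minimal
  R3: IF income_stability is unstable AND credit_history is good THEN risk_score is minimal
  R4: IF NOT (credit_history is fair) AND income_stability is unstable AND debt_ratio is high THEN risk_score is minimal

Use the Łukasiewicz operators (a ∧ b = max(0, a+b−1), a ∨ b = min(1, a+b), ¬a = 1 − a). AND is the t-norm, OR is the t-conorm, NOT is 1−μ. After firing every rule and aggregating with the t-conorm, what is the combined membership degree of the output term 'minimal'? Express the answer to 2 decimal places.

0.25

R1: secure=0.15, good=0.62; AND[max(0, a+b−1)] → w = 0.00
R2: ¬steady=1−0.20=0.80, low=0.93, ¬fair=1−0.48=0.52; AND[max(0, a+b−1)] → w = 0.25
R3: unstable=0.24, good=0.62; AND[max(0, a+b−1)] → w = 0.00
R4: ¬fair=1−0.48=0.52, unstable=0.24, high=0.71; AND[max(0, a+b−1)] → w = 0.00
Rules with consequent 'minimal': {R1, R2, R3, R4} → strengths 0.00, 0.25, 0.00, 0.00
Aggregate via t-conorm [min(1, a+b)]: 0.25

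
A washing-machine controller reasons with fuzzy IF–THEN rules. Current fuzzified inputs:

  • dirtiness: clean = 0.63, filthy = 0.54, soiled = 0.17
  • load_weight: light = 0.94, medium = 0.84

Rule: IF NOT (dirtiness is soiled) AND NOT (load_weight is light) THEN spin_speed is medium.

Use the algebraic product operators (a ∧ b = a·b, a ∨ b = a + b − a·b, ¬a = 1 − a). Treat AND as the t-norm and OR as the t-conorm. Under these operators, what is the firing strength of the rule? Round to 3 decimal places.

0.050

firing strength: ¬soiled=1−0.17=0.83, ¬light=1−0.94=0.06; AND[a·b] → w = 0.0498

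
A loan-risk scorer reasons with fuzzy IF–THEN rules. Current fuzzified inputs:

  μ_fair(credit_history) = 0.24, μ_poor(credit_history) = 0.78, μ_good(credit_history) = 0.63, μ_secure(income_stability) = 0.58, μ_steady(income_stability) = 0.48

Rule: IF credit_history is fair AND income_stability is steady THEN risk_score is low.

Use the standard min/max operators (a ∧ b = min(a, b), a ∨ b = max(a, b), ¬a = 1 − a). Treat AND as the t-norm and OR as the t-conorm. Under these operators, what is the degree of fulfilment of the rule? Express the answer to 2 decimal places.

0.24

firing strength: fair=0.24, steady=0.48; AND[min(a, b)] → w = 0.24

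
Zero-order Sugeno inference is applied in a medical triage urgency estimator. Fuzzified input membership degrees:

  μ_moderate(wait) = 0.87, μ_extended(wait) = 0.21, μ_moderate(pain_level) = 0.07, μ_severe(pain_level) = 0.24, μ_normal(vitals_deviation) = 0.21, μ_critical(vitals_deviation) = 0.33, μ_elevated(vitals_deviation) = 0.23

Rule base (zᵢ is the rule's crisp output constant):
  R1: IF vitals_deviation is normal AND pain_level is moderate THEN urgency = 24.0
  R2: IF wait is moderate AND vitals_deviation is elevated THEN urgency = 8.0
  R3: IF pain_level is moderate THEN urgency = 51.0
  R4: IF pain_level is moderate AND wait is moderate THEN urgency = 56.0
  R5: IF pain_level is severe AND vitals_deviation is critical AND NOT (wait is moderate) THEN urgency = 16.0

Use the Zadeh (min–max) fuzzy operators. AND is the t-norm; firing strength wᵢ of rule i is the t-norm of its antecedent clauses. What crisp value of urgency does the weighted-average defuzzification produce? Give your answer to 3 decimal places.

R1 (z=24.0): normal=0.21, moderate=0.07; AND[min(a, b)] → w = 0.07
R2 (z=8.0): moderate=0.87, elevated=0.23; AND[min(a, b)] → w = 0.23
R3 (z=51.0): moderate=0.07 → w = 0.07
R4 (z=56.0): moderate=0.07, moderate=0.87; AND[min(a, b)] → w = 0.07
R5 (z=16.0): severe=0.24, critical=0.33, ¬moderate=1−0.87=0.13; AND[min(a, b)] → w = 0.13
Weighted average = (0.07·24.0 + 0.23·8.0 + 0.07·51.0 + 0.07·56.0 + 0.13·16.0) / (0.07 + 0.23 + 0.07 + 0.07 + 0.13)
  = 13.0900 / 0.5700 = 22.965

22.965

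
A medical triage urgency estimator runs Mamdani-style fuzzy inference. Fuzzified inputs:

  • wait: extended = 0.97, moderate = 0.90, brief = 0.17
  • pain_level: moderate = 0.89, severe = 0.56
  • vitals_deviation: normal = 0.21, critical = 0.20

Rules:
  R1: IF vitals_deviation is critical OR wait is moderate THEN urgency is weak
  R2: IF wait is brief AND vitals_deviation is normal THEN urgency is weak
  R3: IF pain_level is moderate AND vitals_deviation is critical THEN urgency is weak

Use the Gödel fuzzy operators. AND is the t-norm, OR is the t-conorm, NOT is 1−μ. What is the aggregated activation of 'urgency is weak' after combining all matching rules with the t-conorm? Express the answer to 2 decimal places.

0.90

R1: critical=0.20, moderate=0.90; OR[max(a, b)] → w = 0.90
R2: brief=0.17, normal=0.21; AND[min(a, b)] → w = 0.17
R3: moderate=0.89, critical=0.20; AND[min(a, b)] → w = 0.20
Rules with consequent 'weak': {R1, R2, R3} → strengths 0.90, 0.17, 0.20
Aggregate via t-conorm [max(a, b)]: 0.90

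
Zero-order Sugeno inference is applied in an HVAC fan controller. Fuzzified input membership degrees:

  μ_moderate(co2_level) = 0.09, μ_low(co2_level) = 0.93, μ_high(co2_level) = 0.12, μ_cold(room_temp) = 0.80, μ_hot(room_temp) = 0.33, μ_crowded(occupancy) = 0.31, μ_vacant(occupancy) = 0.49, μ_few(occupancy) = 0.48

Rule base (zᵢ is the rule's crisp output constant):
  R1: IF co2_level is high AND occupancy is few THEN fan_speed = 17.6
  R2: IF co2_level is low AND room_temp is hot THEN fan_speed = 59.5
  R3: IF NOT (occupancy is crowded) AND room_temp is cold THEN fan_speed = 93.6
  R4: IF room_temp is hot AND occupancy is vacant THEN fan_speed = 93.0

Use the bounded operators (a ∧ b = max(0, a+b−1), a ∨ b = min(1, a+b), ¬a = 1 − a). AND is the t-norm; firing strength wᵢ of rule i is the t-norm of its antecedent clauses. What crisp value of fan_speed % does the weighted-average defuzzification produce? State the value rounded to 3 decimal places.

81.779

R1 (z=17.6): high=0.12, few=0.48; AND[max(0, a+b−1)] → w = 0.00
R2 (z=59.5): low=0.93, hot=0.33; AND[max(0, a+b−1)] → w = 0.26
R3 (z=93.6): ¬crowded=1−0.31=0.69, cold=0.80; AND[max(0, a+b−1)] → w = 0.49
R4 (z=93.0): hot=0.33, vacant=0.49; AND[max(0, a+b−1)] → w = 0.00
Weighted average = (0.00·17.6 + 0.26·59.5 + 0.49·93.6 + 0.00·93.0) / (0.00 + 0.26 + 0.49 + 0.00)
  = 61.3340 / 0.7500 = 81.779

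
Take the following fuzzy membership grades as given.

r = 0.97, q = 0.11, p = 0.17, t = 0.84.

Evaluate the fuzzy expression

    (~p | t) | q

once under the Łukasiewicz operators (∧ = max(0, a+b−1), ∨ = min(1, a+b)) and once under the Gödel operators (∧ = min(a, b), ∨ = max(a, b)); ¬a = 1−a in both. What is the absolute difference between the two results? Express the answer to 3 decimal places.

Under Łukasiewicz:
  ~p = 1 − 0.17 = 0.83
  ~p | t = min(1, a+b) on (0.83, 0.84) = 1.00
  (~p | t) | q = min(1, a+b) on (1.00, 0.11) = 1.00
  → value = 1.0000
Under Gödel:
  ~p = 1 − 0.17 = 0.83
  ~p | t = max(a, b) on (0.83, 0.84) = 0.84
  (~p | t) | q = max(a, b) on (0.84, 0.11) = 0.84
  → value = 0.8400
|1.0000 − 0.8400| = 0.160

0.160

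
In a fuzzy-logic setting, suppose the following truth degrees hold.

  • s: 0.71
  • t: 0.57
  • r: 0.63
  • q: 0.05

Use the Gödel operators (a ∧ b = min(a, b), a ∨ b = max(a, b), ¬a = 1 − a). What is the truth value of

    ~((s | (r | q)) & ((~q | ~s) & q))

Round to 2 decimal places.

r | q = max(a, b) on (0.63, 0.05) = 0.63
s | (r | q) = max(a, b) on (0.71, 0.63) = 0.71
~q = 1 − 0.05 = 0.95
~s = 1 − 0.71 = 0.29
~q | ~s = max(a, b) on (0.95, 0.29) = 0.95
(~q | ~s) & q = min(a, b) on (0.95, 0.05) = 0.05
(s | (r | q)) & ((~q | ~s) & q) = min(a, b) on (0.71, 0.05) = 0.05
~((s | (r | q)) & ((~q | ~s) & q)) = 1 − 0.05 = 0.95

0.95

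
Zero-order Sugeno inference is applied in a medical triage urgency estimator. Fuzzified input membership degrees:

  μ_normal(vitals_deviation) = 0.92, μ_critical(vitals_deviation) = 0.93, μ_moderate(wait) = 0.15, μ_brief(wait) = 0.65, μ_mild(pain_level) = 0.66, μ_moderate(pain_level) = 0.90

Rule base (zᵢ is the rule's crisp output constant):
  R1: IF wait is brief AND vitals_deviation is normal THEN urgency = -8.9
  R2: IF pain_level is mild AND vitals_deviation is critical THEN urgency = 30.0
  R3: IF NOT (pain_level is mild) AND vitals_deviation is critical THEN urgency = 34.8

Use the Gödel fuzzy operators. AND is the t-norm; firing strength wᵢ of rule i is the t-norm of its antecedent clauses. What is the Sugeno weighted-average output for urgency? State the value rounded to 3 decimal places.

R1 (z=-8.9): brief=0.65, normal=0.92; AND[min(a, b)] → w = 0.65
R2 (z=30.0): mild=0.66, critical=0.93; AND[min(a, b)] → w = 0.66
R3 (z=34.8): ¬mild=1−0.66=0.34, critical=0.93; AND[min(a, b)] → w = 0.34
Weighted average = (0.65·-8.9 + 0.66·30.0 + 0.34·34.8) / (0.65 + 0.66 + 0.34)
  = 25.8470 / 1.6500 = 15.665

15.665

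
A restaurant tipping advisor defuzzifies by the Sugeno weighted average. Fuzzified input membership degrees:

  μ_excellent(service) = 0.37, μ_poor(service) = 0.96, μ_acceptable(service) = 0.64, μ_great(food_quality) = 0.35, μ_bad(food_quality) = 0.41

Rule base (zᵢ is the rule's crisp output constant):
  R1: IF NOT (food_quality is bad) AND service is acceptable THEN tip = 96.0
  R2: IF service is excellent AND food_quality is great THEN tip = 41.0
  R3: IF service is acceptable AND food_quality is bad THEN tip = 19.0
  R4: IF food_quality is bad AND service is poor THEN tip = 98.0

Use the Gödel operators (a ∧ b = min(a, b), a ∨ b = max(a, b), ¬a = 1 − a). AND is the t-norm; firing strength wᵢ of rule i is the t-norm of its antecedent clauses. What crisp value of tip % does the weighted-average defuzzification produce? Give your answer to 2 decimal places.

67.59

R1 (z=96.0): ¬bad=1−0.41=0.59, acceptable=0.64; AND[min(a, b)] → w = 0.59
R2 (z=41.0): excellent=0.37, great=0.35; AND[min(a, b)] → w = 0.35
R3 (z=19.0): acceptable=0.64, bad=0.41; AND[min(a, b)] → w = 0.41
R4 (z=98.0): bad=0.41, poor=0.96; AND[min(a, b)] → w = 0.41
Weighted average = (0.59·96.0 + 0.35·41.0 + 0.41·19.0 + 0.41·98.0) / (0.59 + 0.35 + 0.41 + 0.41)
  = 118.9600 / 1.7600 = 67.59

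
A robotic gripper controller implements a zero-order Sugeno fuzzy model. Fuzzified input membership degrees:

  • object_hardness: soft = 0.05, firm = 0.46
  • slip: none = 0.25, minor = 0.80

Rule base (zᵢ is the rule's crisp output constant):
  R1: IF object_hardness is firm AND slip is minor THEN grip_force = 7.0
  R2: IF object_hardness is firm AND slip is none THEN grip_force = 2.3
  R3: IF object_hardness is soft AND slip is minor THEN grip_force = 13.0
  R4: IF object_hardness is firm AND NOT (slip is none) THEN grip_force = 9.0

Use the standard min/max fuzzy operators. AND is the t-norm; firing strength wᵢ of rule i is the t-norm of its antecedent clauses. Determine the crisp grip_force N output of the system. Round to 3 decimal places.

7.037

R1 (z=7.0): firm=0.46, minor=0.80; AND[min(a, b)] → w = 0.46
R2 (z=2.3): firm=0.46, none=0.25; AND[min(a, b)] → w = 0.25
R3 (z=13.0): soft=0.05, minor=0.80; AND[min(a, b)] → w = 0.05
R4 (z=9.0): firm=0.46, ¬none=1−0.25=0.75; AND[min(a, b)] → w = 0.46
Weighted average = (0.46·7.0 + 0.25·2.3 + 0.05·13.0 + 0.46·9.0) / (0.46 + 0.25 + 0.05 + 0.46)
  = 8.5850 / 1.2200 = 7.037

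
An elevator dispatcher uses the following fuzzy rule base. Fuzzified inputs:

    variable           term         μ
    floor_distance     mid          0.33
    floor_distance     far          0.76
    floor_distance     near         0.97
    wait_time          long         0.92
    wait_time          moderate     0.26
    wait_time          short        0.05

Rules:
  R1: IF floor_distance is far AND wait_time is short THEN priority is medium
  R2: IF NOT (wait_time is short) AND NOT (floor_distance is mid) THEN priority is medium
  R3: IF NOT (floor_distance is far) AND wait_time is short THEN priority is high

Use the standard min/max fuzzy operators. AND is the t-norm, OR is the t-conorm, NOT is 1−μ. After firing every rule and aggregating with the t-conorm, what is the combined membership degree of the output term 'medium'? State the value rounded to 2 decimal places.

0.67

R1: far=0.76, short=0.05; AND[min(a, b)] → w = 0.05
R2: ¬short=1−0.05=0.95, ¬mid=1−0.33=0.67; AND[min(a, b)] → w = 0.67
R3: ¬far=1−0.76=0.24, short=0.05; AND[min(a, b)] → w = 0.05
Rules with consequent 'medium': {R1, R2} → strengths 0.05, 0.67
Aggregate via t-conorm [max(a, b)]: 0.67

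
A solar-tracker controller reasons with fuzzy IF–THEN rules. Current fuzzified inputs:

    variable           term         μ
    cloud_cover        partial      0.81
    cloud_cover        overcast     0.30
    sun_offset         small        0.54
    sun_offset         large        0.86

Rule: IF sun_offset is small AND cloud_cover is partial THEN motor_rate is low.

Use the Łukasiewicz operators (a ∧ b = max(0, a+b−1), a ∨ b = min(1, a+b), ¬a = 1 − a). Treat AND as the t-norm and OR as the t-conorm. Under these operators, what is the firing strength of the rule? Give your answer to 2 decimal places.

0.35

firing strength: small=0.54, partial=0.81; AND[max(0, a+b−1)] → w = 0.35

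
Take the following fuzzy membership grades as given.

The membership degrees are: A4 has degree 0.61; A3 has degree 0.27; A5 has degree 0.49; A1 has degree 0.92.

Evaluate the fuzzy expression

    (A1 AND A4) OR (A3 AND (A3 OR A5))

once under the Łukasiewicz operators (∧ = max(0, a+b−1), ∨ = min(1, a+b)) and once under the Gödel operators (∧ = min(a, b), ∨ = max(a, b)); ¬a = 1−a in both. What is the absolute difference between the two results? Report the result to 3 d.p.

Under Łukasiewicz:
  A1 AND A4 = max(0, a+b−1) on (0.92, 0.61) = 0.53
  A3 OR A5 = min(1, a+b) on (0.27, 0.49) = 0.76
  A3 AND (A3 OR A5) = max(0, a+b−1) on (0.27, 0.76) = 0.03
  (A1 AND A4) OR (A3 AND (A3 OR A5)) = min(1, a+b) on (0.53, 0.03) = 0.56
  → value = 0.5600
Under Gödel:
  A1 AND A4 = min(a, b) on (0.92, 0.61) = 0.61
  A3 OR A5 = max(a, b) on (0.27, 0.49) = 0.49
  A3 AND (A3 OR A5) = min(a, b) on (0.27, 0.49) = 0.27
  (A1 AND A4) OR (A3 AND (A3 OR A5)) = max(a, b) on (0.61, 0.27) = 0.61
  → value = 0.6100
|0.5600 − 0.6100| = 0.050

0.050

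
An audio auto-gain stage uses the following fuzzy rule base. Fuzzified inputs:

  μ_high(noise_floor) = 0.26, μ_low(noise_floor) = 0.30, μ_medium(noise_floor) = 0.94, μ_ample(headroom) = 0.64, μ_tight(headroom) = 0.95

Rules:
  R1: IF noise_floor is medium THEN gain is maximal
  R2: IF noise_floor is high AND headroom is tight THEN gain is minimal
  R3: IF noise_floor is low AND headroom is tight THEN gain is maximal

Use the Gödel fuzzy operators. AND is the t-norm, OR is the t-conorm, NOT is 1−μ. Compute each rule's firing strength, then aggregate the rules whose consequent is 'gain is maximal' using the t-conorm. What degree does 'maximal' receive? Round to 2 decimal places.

0.94

R1: medium=0.94 → w = 0.94
R2: high=0.26, tight=0.95; AND[min(a, b)] → w = 0.26
R3: low=0.30, tight=0.95; AND[min(a, b)] → w = 0.30
Rules with consequent 'maximal': {R1, R3} → strengths 0.94, 0.30
Aggregate via t-conorm [max(a, b)]: 0.94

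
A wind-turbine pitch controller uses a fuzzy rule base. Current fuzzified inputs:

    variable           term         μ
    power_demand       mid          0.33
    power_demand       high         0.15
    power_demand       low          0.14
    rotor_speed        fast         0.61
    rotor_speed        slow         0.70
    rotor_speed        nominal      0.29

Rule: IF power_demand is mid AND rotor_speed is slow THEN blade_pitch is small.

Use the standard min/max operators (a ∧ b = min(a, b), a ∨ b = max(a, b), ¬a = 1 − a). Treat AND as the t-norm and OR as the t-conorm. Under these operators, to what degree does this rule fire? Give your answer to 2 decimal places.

firing strength: mid=0.33, slow=0.70; AND[min(a, b)] → w = 0.33

0.33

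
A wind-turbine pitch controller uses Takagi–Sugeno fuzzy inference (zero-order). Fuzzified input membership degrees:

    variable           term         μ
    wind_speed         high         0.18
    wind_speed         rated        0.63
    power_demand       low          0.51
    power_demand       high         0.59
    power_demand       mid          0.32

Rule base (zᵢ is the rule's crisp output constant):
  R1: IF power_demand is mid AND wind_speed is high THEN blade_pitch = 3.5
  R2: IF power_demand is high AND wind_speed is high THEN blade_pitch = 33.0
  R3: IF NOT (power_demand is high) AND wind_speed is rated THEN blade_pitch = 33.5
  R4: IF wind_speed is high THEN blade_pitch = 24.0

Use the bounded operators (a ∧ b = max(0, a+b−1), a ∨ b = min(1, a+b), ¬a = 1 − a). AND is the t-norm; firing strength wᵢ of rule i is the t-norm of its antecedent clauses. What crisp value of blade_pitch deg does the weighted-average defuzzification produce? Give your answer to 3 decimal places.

25.727

R1 (z=3.5): mid=0.32, high=0.18; AND[max(0, a+b−1)] → w = 0.00
R2 (z=33.0): high=0.59, high=0.18; AND[max(0, a+b−1)] → w = 0.00
R3 (z=33.5): ¬high=1−0.59=0.41, rated=0.63; AND[max(0, a+b−1)] → w = 0.04
R4 (z=24.0): high=0.18 → w = 0.18
Weighted average = (0.00·3.5 + 0.00·33.0 + 0.04·33.5 + 0.18·24.0) / (0.00 + 0.00 + 0.04 + 0.18)
  = 5.6600 / 0.2200 = 25.727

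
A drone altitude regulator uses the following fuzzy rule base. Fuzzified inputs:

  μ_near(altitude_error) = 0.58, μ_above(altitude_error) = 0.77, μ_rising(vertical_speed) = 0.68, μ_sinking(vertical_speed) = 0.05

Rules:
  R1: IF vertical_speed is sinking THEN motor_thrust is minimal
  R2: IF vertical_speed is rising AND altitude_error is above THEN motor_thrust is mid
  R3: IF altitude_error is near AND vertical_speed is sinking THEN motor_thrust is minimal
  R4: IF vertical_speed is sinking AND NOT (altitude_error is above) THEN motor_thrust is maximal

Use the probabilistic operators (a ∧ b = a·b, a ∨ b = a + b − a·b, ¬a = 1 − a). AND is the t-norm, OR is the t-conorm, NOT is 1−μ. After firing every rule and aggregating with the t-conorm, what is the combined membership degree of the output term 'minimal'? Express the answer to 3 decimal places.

0.078

R1: sinking=0.05 → w = 0.0500
R2: rising=0.68, above=0.77; AND[a·b] → w = 0.5236
R3: near=0.58, sinking=0.05; AND[a·b] → w = 0.0290
R4: sinking=0.05, ¬above=1−0.77=0.23; AND[a·b] → w = 0.0115
Rules with consequent 'minimal': {R1, R3} → strengths 0.0500, 0.0290
Aggregate via t-conorm [a + b − a·b]: 0.0776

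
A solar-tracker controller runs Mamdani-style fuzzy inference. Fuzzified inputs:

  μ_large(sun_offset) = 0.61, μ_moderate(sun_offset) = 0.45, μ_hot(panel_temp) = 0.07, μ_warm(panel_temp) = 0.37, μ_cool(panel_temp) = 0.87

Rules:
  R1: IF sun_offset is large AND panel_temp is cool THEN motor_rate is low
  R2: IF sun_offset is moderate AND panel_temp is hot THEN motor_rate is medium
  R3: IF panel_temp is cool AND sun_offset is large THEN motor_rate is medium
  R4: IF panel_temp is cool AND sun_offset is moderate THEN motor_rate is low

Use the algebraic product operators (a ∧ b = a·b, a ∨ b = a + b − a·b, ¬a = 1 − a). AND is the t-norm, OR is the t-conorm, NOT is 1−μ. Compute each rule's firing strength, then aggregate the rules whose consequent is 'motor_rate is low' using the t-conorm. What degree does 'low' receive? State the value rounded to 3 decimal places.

0.714

R1: large=0.61, cool=0.87; AND[a·b] → w = 0.5307
R2: moderate=0.45, hot=0.07; AND[a·b] → w = 0.0315
R3: cool=0.87, large=0.61; AND[a·b] → w = 0.5307
R4: cool=0.87, moderate=0.45; AND[a·b] → w = 0.3915
Rules with consequent 'low': {R1, R4} → strengths 0.5307, 0.3915
Aggregate via t-conorm [a + b − a·b]: 0.7144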